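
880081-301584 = 578497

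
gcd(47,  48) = 1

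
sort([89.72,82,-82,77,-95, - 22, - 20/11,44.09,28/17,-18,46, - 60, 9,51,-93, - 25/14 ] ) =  [-95, - 93,-82,-60,-22,-18, - 20/11,- 25/14,28/17,9,44.09 , 46,51,77,82,89.72]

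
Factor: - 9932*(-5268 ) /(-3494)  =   - 2^3  *  3^1*13^1  *191^1*439^1*1747^(-1)  =  - 26160888/1747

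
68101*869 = 59179769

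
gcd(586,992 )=2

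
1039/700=1 + 339/700 = 1.48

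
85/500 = 17/100 = 0.17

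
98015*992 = 97230880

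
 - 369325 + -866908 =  - 1236233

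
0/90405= 0 = 0.00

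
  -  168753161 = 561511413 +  - 730264574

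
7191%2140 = 771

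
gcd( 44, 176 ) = 44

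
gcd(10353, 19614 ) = 21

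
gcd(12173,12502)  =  329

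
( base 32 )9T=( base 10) 317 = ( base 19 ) gd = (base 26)C5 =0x13d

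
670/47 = 14+12/47 = 14.26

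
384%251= 133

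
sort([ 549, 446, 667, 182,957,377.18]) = [ 182, 377.18, 446,549, 667 , 957]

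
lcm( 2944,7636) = 244352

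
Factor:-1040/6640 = -13^1*83^(-1) = -13/83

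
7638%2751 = 2136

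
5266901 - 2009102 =3257799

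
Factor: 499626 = 2^1*3^2*41^1*677^1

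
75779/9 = 75779/9 = 8419.89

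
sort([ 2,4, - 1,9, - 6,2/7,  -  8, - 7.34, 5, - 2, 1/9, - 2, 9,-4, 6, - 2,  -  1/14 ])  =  [ - 8 , - 7.34, - 6, - 4, - 2, - 2 , - 2, - 1, - 1/14,1/9, 2/7,2,4,5, 6, 9 , 9]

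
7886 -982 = 6904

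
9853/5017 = 1 + 4836/5017 = 1.96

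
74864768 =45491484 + 29373284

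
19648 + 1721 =21369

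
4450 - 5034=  - 584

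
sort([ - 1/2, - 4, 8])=[ - 4, - 1/2, 8 ] 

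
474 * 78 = 36972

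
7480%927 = 64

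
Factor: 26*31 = 2^1*13^1*31^1 = 806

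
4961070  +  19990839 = 24951909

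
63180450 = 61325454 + 1854996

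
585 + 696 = 1281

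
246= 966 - 720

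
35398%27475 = 7923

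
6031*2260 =13630060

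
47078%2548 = 1214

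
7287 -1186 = 6101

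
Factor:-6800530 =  - 2^1*5^1*11^1*211^1*293^1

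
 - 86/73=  - 2 + 60/73 = - 1.18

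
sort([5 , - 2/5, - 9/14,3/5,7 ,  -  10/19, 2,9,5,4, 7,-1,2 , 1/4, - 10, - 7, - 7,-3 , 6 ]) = [-10, - 7,-7 ,-3,- 1,-9/14 , - 10/19,-2/5 , 1/4,3/5 , 2,2,4,5, 5,  6 , 7, 7, 9 ] 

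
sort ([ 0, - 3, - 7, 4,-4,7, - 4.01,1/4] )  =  [- 7, - 4.01, - 4,- 3, 0,1/4,4,7]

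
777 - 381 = 396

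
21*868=18228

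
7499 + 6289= 13788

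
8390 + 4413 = 12803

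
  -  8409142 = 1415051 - 9824193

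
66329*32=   2122528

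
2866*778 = 2229748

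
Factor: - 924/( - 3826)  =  2^1 * 3^1*7^1*11^1*1913^( - 1)= 462/1913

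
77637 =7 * 11091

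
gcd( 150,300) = 150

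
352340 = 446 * 790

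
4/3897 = 4/3897 =0.00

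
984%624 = 360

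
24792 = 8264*3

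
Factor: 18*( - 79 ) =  - 1422 =-2^1*3^2 *79^1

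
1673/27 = 61+26/27 = 61.96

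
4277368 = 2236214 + 2041154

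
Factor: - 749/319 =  - 7^1*11^( - 1 )*29^(  -  1 )* 107^1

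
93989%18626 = 859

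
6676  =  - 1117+7793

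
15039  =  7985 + 7054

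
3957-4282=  -325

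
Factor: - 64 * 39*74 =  - 2^7 * 3^1*13^1*37^1 = - 184704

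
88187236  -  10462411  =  77724825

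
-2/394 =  - 1/197 = -  0.01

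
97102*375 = 36413250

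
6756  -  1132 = 5624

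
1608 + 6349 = 7957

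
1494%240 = 54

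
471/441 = 157/147  =  1.07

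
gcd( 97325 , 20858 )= 1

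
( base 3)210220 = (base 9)726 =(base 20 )19B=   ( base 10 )591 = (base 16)24f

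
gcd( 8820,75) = 15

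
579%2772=579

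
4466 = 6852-2386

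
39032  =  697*56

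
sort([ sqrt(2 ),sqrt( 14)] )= [ sqrt( 2 ),  sqrt( 14)] 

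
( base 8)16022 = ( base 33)6JP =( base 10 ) 7186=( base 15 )21e1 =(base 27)9N4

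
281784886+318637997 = 600422883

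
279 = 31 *9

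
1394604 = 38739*36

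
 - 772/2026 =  - 1 + 627/1013= - 0.38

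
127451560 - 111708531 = 15743029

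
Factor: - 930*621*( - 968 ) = 559049040=2^4  *  3^4*5^1 *11^2*23^1*31^1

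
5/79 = 5/79 = 0.06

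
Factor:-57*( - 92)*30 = 2^3*3^2*5^1*19^1*23^1 = 157320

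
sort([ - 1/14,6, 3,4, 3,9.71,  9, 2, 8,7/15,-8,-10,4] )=[ -10, - 8,-1/14,7/15, 2,  3,  3,4, 4,6,8,9,9.71] 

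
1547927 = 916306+631621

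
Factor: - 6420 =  - 2^2*3^1*5^1*107^1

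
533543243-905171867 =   -  371628624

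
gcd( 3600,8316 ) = 36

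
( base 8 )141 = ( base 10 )97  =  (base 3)10121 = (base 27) 3G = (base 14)6d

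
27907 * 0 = 0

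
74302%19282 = 16456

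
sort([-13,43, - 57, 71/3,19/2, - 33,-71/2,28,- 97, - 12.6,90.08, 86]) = [ - 97, - 57, - 71/2 , - 33, - 13, - 12.6,19/2,71/3, 28,43,86, 90.08]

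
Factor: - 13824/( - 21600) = 16/25 = 2^4*5^( - 2 )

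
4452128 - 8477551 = -4025423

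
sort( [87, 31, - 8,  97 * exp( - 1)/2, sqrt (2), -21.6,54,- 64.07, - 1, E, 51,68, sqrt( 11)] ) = [-64.07 , - 21.6,-8,- 1,sqrt( 2), E, sqrt( 11 ), 97 * exp(-1)/2, 31, 51, 54 , 68, 87 ]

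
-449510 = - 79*5690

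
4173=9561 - 5388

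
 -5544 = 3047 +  - 8591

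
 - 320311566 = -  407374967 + 87063401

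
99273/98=99273/98 = 1012.99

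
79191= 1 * 79191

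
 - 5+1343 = 1338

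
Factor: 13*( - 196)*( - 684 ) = 2^4*3^2*7^2*13^1*19^1 = 1742832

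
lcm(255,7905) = 7905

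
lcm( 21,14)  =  42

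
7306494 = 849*8606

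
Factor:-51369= -3^1* 17123^1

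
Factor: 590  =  2^1*5^1*59^1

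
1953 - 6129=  - 4176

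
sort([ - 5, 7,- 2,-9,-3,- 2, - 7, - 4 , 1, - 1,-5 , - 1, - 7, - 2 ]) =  [ - 9, - 7 ,- 7, - 5, - 5, - 4, - 3,-2,-2, - 2, -1, - 1,1, 7] 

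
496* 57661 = 28599856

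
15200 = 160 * 95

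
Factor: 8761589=53^1*165313^1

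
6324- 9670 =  - 3346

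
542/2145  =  542/2145= 0.25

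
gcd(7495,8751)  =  1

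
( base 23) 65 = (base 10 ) 143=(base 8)217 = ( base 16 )8F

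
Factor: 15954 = 2^1 * 3^1*2659^1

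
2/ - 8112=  - 1 + 4055/4056  =  - 0.00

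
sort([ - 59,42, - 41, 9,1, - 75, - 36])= [-75, - 59 , - 41,  -  36, 1,9,  42 ] 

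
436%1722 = 436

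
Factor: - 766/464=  - 2^(-3)*29^ ( - 1)  *  383^1 = - 383/232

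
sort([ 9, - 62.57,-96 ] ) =[ - 96, - 62.57,9 ] 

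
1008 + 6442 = 7450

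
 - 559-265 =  - 824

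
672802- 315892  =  356910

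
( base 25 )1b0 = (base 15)400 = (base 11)749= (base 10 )900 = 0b1110000100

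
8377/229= 36+133/229 = 36.58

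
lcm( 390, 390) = 390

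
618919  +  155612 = 774531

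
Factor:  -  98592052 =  - 2^2*13^1*1896001^1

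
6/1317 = 2/439 = 0.00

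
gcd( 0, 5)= 5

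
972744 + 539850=1512594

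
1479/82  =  18 + 3/82= 18.04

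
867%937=867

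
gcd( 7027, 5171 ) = 1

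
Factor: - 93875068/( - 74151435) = 2^2*3^( - 1) * 5^( - 1) * 7^1*31^1 * 37^2 * 79^1*4943429^ ( - 1 ) 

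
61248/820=74+142/205= 74.69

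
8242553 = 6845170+1397383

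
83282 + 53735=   137017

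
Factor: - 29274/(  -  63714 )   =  17/37= 17^1*37^( - 1)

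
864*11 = 9504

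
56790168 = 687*82664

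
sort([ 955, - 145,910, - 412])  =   [  -  412,  -  145,910,955]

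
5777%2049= 1679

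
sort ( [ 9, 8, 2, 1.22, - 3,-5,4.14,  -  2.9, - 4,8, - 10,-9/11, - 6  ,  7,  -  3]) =[ - 10, - 6, -5, - 4, - 3, - 3,  -  2.9, - 9/11,1.22,2,4.14 , 7, 8, 8,9]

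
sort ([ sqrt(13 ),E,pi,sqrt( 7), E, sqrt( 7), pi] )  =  [ sqrt ( 7 ),sqrt (7),E,E,pi, pi,sqrt(13)]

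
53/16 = 3  +  5/16 = 3.31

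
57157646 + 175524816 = 232682462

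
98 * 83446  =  8177708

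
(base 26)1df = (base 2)10000000101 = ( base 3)1102010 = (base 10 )1029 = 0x405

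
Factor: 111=3^1*37^1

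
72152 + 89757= 161909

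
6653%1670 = 1643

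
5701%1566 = 1003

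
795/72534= 265/24178 = 0.01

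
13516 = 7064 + 6452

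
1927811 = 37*52103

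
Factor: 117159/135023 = 16737/19289= 3^1*7^1 *797^1* 19289^(-1)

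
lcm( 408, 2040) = 2040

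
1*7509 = 7509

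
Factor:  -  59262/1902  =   - 9877/317= -  7^1*17^1*83^1*317^(-1) 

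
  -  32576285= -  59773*545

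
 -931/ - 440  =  2 + 51/440=   2.12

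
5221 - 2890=2331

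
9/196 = 9/196 =0.05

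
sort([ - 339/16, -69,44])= [ - 69, - 339/16, 44 ]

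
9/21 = 3/7 = 0.43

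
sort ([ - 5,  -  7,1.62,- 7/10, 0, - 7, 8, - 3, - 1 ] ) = [ - 7, - 7,-5, - 3, - 1,-7/10,0,1.62, 8 ]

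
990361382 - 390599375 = 599762007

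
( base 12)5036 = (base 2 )10000111101010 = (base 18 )18E6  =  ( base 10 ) 8682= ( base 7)34212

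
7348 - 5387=1961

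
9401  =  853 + 8548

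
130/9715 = 26/1943 = 0.01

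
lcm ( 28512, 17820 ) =142560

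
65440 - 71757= - 6317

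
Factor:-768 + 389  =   - 379 = -  379^1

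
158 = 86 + 72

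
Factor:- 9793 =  - 7^1*1399^1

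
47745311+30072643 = 77817954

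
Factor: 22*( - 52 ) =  - 2^3 * 11^1*13^1=- 1144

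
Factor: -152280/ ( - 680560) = 81/362 = 2^( - 1 )*3^4* 181^(- 1 ) 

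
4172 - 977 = 3195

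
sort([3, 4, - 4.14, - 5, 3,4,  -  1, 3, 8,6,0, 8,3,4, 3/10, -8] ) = [-8, - 5, - 4.14, - 1, 0,3/10, 3,3, 3, 3,4,4, 4, 6, 8 , 8] 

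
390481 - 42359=348122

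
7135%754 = 349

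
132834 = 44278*3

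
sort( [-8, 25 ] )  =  [ - 8,25 ] 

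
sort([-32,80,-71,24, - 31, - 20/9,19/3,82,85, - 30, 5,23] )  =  [-71,-32, - 31, - 30, -20/9, 5 , 19/3 , 23,24,80,82,85] 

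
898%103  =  74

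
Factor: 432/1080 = 2^1*5^( - 1) = 2/5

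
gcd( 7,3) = 1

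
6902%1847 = 1361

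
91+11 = 102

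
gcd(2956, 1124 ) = 4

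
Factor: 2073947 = 467^1*4441^1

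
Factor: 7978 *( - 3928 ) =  - 31337584 = - 2^4*491^1*3989^1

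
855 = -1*( - 855 )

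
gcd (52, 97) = 1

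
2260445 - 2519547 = - 259102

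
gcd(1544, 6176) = 1544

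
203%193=10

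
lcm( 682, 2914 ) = 32054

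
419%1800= 419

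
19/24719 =1/1301 = 0.00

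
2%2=0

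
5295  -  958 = 4337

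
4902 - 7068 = -2166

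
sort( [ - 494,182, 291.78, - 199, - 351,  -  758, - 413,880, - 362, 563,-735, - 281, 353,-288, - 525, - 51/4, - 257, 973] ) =[ - 758, - 735 , - 525, - 494, - 413, - 362,-351, - 288, - 281, - 257, - 199, - 51/4, 182, 291.78, 353, 563 , 880, 973] 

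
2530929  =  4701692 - 2170763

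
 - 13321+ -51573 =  - 64894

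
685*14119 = 9671515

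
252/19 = 252/19 = 13.26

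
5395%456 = 379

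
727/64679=727/64679 = 0.01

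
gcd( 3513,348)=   3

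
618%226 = 166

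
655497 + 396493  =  1051990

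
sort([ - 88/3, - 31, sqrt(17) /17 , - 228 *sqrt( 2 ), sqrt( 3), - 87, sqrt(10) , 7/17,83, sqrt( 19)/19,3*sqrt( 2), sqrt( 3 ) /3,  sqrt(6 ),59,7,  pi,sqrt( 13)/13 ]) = [  -  228*sqrt( 2 ),-87 , - 31 , - 88/3, sqrt( 19)/19, sqrt (17)/17,  sqrt( 13 ) /13, 7/17,sqrt (3 )/3,sqrt(3 ), sqrt(6),pi, sqrt( 10),3*sqrt( 2 ), 7,59, 83]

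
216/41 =5 + 11/41= 5.27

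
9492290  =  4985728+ 4506562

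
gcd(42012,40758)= 6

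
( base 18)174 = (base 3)121211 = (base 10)454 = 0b111000110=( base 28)G6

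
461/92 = 5+1/92 = 5.01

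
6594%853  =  623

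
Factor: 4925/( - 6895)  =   - 5/7 = - 5^1*7^( - 1)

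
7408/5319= 1+2089/5319 = 1.39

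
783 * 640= 501120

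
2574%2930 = 2574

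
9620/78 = 370/3= 123.33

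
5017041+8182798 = 13199839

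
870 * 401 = 348870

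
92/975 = 92/975= 0.09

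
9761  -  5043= 4718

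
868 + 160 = 1028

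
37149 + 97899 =135048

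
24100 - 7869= 16231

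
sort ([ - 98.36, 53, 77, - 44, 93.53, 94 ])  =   [-98.36,-44, 53, 77 , 93.53,94] 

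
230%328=230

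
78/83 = 78/83= 0.94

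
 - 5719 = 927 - 6646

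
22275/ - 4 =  - 5569 + 1/4 = - 5568.75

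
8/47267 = 8/47267=0.00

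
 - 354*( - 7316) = 2589864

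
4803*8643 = 41512329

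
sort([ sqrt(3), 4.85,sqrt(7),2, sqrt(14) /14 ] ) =[ sqrt( 14)/14, sqrt( 3),  2,sqrt(7),4.85]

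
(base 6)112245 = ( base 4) 2112011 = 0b10010110000101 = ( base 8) 22605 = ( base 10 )9605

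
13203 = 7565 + 5638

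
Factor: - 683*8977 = - 6131291 = - 47^1 * 191^1*683^1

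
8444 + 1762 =10206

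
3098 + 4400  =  7498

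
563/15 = 563/15  =  37.53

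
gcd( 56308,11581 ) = 1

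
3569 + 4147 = 7716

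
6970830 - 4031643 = 2939187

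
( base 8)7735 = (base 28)551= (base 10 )4061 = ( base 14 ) 16a1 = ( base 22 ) 88D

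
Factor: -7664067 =-3^2*97^1 * 8779^1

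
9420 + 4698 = 14118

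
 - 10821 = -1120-9701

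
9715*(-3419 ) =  - 33215585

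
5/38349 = 5/38349 = 0.00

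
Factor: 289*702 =2^1*3^3*13^1*17^2  =  202878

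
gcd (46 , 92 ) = 46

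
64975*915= 59452125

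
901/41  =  21 + 40/41 = 21.98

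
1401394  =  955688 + 445706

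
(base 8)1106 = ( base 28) KM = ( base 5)4312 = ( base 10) 582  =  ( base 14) 2D8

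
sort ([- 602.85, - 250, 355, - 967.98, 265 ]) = [- 967.98,-602.85, - 250, 265, 355] 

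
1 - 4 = -3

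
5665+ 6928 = 12593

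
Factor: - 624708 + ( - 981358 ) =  - 2^1*7^1*11^1*10429^1 = - 1606066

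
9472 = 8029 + 1443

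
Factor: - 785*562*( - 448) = 2^7*5^1 * 7^1*157^1*281^1 = 197644160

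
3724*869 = 3236156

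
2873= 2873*1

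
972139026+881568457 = 1853707483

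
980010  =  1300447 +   -  320437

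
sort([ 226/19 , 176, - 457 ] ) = [ - 457,226/19, 176 ] 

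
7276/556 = 1819/139=13.09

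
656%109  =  2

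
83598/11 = 7599 + 9/11 =7599.82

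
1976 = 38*52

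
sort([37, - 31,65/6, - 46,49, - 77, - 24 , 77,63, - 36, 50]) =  [  -  77,  -  46,  -  36,-31,-24,65/6, 37,49,50,63, 77 ] 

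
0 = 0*12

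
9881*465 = 4594665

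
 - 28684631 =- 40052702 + 11368071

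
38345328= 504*76082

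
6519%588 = 51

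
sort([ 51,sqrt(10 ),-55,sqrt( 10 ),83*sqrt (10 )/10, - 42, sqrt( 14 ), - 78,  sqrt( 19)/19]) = [-78, - 55,-42,sqrt ( 19)/19,sqrt( 10 ), sqrt( 10), sqrt( 14 ),83*sqrt( 10 ) /10, 51 ] 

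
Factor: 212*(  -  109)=-2^2*53^1*109^1 =-23108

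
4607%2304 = 2303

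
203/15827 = 29/2261 = 0.01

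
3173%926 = 395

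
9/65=9/65 = 0.14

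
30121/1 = 30121 = 30121.00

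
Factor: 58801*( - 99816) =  - 2^3*3^1*127^1*463^1*4159^1 = - 5869280616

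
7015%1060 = 655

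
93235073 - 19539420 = 73695653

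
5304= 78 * 68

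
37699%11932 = 1903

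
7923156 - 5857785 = 2065371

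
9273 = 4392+4881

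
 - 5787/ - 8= 723 + 3/8=723.38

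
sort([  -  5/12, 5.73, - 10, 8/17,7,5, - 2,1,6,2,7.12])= [-10, - 2, - 5/12,8/17,1,  2,5, 5.73,6 , 7, 7.12]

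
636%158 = 4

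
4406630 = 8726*505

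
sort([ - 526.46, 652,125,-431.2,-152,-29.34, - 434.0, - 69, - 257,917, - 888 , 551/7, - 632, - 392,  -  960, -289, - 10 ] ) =[ - 960, - 888, - 632, - 526.46,-434.0, - 431.2, - 392,-289, - 257, - 152, - 69,  -  29.34, - 10,551/7,  125,652, 917 ] 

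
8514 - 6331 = 2183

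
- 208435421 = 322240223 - 530675644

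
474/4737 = 158/1579 = 0.10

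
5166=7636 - 2470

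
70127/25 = 70127/25  =  2805.08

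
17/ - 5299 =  - 1+5282/5299 = -0.00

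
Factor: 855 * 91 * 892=69402060 = 2^2*3^2 * 5^1*7^1*13^1*19^1 * 223^1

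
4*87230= 348920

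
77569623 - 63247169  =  14322454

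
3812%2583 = 1229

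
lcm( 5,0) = 0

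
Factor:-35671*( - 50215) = 5^1*11^2*83^1*35671^1 = 1791219265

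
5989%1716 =841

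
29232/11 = 2657 + 5/11=2657.45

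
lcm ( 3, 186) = 186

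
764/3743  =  764/3743= 0.20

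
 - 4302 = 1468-5770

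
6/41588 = 3/20794 = 0.00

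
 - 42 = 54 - 96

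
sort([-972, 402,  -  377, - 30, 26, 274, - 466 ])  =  [  -  972, - 466, - 377, - 30, 26, 274, 402]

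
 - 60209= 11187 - 71396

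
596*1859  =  1107964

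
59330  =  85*698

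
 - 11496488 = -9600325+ - 1896163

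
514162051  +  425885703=940047754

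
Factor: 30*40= 1200 = 2^4*3^1*5^2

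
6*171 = 1026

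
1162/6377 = 166/911 =0.18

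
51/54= 17/18  =  0.94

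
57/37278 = 1/654 = 0.00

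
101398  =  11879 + 89519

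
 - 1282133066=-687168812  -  594964254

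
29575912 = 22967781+6608131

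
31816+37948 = 69764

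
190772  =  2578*74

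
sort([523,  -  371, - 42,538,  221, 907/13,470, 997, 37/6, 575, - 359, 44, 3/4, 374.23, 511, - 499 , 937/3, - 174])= [- 499, - 371, - 359, - 174, - 42, 3/4, 37/6 , 44,907/13, 221, 937/3 , 374.23, 470 , 511,523,538,  575, 997]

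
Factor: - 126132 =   -  2^2*3^1 *23^1  *457^1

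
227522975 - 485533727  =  -258010752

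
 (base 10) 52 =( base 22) 28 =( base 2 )110100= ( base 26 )20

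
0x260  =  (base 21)17k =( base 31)jj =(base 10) 608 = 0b1001100000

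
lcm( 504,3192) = 9576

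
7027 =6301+726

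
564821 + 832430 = 1397251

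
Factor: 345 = 3^1*5^1*23^1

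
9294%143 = 142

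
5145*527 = 2711415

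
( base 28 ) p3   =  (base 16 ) 2bf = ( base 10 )703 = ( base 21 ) 1ca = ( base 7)2023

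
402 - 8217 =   -  7815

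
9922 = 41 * 242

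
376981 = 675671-298690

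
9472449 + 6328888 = 15801337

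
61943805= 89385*693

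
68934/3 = 22978 = 22978.00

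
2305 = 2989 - 684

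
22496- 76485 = -53989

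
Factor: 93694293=3^3*7^1*11^2*17^1*241^1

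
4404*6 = 26424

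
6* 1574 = 9444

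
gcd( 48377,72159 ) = 1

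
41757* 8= 334056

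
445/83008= 445/83008 = 0.01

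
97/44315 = 97/44315 = 0.00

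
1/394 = 1/394  =  0.00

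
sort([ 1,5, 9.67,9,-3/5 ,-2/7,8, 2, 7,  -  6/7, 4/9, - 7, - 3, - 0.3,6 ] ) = [ - 7, - 3,- 6/7, - 3/5, - 0.3, -2/7,4/9, 1,2,5, 6,  7,8, 9,  9.67]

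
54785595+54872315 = 109657910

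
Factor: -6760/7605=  - 2^3*3^(-2)=- 8/9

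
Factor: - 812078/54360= - 2689/180= -2^ (-2)*3^ (-2 )*5^ ( - 1)*2689^1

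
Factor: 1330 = 2^1*5^1*7^1* 19^1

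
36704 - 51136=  - 14432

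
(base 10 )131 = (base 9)155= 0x83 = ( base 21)65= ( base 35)3Q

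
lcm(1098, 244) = 2196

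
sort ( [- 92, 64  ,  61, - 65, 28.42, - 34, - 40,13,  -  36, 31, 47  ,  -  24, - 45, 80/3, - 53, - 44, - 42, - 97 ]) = [ - 97, - 92, - 65, - 53, - 45  , - 44,  -  42, - 40,-36, - 34, - 24,13 , 80/3,28.42, 31, 47, 61,64 ] 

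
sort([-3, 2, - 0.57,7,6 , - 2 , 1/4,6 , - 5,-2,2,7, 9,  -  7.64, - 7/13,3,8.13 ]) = [-7.64, - 5 , - 3, - 2, - 2,-0.57, - 7/13,1/4,2,  2,3 , 6,6,7,  7,8.13,  9] 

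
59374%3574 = 2190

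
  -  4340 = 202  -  4542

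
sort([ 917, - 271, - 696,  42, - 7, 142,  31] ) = [ - 696, - 271, - 7,31,42, 142, 917 ] 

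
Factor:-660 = -2^2 * 3^1 * 5^1 * 11^1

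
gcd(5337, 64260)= 9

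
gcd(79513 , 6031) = 37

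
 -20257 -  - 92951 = 72694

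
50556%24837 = 882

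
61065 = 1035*59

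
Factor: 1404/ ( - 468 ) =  - 3^1 = - 3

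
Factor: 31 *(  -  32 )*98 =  - 97216 = - 2^6*7^2*31^1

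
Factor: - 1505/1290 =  - 2^( - 1)*3^( - 1) * 7^1 =- 7/6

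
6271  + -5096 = 1175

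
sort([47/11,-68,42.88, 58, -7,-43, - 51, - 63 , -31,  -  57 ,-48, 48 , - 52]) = [ - 68,-63 , - 57, - 52, - 51, - 48 , - 43, - 31, - 7, 47/11,42.88,48,58]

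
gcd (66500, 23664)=4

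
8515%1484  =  1095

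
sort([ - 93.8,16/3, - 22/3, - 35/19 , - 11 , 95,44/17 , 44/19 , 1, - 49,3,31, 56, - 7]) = [ - 93.8,-49 ,  -  11 ,-22/3, -7, - 35/19,  1,44/19 , 44/17,3, 16/3,31, 56 , 95 ]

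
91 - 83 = 8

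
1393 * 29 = 40397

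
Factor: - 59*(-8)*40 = 2^6 * 5^1*59^1 = 18880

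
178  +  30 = 208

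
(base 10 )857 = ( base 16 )359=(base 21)1JH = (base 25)197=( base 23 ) 1e6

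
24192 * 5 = 120960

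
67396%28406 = 10584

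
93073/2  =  46536 + 1/2 = 46536.50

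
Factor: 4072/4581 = 8/9 = 2^3*3^( - 2)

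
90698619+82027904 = 172726523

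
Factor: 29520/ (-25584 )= - 3^1*5^1*13^( - 1 ) = - 15/13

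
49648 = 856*58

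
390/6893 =390/6893 = 0.06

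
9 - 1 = 8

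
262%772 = 262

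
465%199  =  67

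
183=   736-553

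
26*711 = 18486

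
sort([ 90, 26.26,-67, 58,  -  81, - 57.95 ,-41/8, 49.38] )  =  [ - 81, - 67, - 57.95, - 41/8,  26.26, 49.38,  58,90]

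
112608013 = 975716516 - 863108503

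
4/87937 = 4/87937= 0.00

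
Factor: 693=3^2*7^1*11^1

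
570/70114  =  285/35057 = 0.01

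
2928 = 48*61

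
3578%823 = 286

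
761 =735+26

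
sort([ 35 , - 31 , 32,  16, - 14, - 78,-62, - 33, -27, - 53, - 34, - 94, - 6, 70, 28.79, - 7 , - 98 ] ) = [ - 98,-94, - 78, - 62, - 53, -34, - 33, - 31, - 27, - 14, -7 , - 6, 16, 28.79,  32, 35, 70] 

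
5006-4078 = 928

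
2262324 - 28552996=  - 26290672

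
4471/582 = 4471/582 = 7.68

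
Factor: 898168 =2^3 *19^2 * 311^1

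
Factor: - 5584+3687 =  - 7^1*271^1 = - 1897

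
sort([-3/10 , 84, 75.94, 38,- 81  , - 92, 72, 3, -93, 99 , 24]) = [ - 93,-92,  -  81, - 3/10,3 , 24,38, 72, 75.94, 84, 99 ] 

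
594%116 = 14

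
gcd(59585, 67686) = 1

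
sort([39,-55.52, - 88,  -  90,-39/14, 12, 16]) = [- 90, - 88,-55.52,- 39/14 , 12,  16,39 ]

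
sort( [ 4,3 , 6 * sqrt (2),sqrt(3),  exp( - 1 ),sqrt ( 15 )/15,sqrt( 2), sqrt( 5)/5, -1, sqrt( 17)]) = [ - 1,  sqrt(15)/15 , exp( - 1 ),sqrt(5 )/5, sqrt(2 ),sqrt( 3 ) , 3,4,sqrt( 17),6 * sqrt( 2 ) ]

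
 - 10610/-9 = 10610/9 = 1178.89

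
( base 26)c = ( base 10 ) 12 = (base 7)15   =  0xC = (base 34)c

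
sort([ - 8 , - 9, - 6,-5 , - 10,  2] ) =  [ - 10 , - 9, - 8,-6, - 5, 2 ] 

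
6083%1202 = 73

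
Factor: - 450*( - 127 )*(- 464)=- 26517600  =  -2^5*3^2 *5^2*29^1*127^1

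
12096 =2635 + 9461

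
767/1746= 767/1746 = 0.44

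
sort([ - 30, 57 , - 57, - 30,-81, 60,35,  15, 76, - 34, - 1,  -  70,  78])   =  [ - 81, - 70, - 57, - 34, - 30, - 30, - 1,15,35,  57,60, 76,78]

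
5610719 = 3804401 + 1806318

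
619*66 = 40854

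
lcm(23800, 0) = 0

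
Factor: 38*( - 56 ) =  - 2128 =-2^4*7^1*19^1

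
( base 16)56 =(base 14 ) 62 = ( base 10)86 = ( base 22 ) 3K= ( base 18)4E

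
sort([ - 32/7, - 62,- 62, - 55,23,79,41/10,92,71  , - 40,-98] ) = [ - 98, - 62, - 62 , - 55, - 40, - 32/7 , 41/10, 23,  71,79, 92]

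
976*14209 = 13867984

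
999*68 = 67932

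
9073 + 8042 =17115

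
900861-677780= 223081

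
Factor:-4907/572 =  - 2^( - 2)*7^1*11^( - 1)*13^( - 1)*701^1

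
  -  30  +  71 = 41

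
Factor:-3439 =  - 19^1 * 181^1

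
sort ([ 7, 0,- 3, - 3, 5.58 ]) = [ - 3, - 3,0,  5.58,7]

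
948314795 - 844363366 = 103951429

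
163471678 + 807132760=970604438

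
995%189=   50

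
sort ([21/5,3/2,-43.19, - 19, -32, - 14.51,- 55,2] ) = [ - 55, - 43.19, - 32, - 19,  -  14.51,3/2, 2, 21/5 ] 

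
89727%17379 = 2832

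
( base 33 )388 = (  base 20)8GJ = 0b110111010011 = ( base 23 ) 6fk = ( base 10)3539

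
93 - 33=60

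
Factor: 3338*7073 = 23609674 = 2^1*11^1 * 643^1 * 1669^1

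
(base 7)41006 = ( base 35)84d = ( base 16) 26E1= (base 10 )9953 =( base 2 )10011011100001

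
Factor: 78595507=78595507^1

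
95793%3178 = 453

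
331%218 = 113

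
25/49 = 25/49 =0.51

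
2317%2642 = 2317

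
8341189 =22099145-13757956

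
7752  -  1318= 6434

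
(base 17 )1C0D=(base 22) H7C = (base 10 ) 8394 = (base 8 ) 20312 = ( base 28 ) AJM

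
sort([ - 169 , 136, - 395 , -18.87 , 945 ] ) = [ - 395,  -  169,  -  18.87, 136, 945 ] 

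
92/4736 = 23/1184 = 0.02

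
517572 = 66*7842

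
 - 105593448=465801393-571394841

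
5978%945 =308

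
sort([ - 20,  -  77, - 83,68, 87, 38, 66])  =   [- 83,-77, - 20, 38, 66,68, 87 ] 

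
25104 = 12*2092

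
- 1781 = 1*( - 1781)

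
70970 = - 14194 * (-5 )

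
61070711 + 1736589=62807300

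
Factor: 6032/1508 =2^2 = 4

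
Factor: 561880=2^3* 5^1*11^1*1277^1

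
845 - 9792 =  - 8947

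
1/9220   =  1/9220= 0.00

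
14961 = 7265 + 7696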